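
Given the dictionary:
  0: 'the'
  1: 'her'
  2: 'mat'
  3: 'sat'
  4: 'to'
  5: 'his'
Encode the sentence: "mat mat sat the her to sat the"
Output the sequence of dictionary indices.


Look up each word in the dictionary:
  'mat' -> 2
  'mat' -> 2
  'sat' -> 3
  'the' -> 0
  'her' -> 1
  'to' -> 4
  'sat' -> 3
  'the' -> 0

Encoded: [2, 2, 3, 0, 1, 4, 3, 0]


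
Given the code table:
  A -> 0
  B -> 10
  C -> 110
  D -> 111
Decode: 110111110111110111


Decoding:
110 -> C
111 -> D
110 -> C
111 -> D
110 -> C
111 -> D


Result: CDCDCD


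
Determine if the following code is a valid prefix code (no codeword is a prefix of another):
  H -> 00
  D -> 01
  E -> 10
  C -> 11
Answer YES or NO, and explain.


Checking each pair (does one codeword prefix another?):
  H='00' vs D='01': no prefix
  H='00' vs E='10': no prefix
  H='00' vs C='11': no prefix
  D='01' vs H='00': no prefix
  D='01' vs E='10': no prefix
  D='01' vs C='11': no prefix
  E='10' vs H='00': no prefix
  E='10' vs D='01': no prefix
  E='10' vs C='11': no prefix
  C='11' vs H='00': no prefix
  C='11' vs D='01': no prefix
  C='11' vs E='10': no prefix
No violation found over all pairs.

YES -- this is a valid prefix code. No codeword is a prefix of any other codeword.


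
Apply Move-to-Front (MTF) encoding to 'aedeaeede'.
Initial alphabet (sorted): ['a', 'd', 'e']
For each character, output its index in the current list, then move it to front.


MTF encoding:
'a': index 0 in ['a', 'd', 'e'] -> ['a', 'd', 'e']
'e': index 2 in ['a', 'd', 'e'] -> ['e', 'a', 'd']
'd': index 2 in ['e', 'a', 'd'] -> ['d', 'e', 'a']
'e': index 1 in ['d', 'e', 'a'] -> ['e', 'd', 'a']
'a': index 2 in ['e', 'd', 'a'] -> ['a', 'e', 'd']
'e': index 1 in ['a', 'e', 'd'] -> ['e', 'a', 'd']
'e': index 0 in ['e', 'a', 'd'] -> ['e', 'a', 'd']
'd': index 2 in ['e', 'a', 'd'] -> ['d', 'e', 'a']
'e': index 1 in ['d', 'e', 'a'] -> ['e', 'd', 'a']


Output: [0, 2, 2, 1, 2, 1, 0, 2, 1]


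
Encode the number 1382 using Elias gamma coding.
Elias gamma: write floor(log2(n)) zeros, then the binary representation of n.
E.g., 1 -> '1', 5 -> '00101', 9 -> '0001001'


num_bits = floor(log2(1382)) + 1 = 11
leading_zeros = num_bits - 1 = 10
binary(1382) = 10101100110

Elias gamma(1382) = '0000000000' + '10101100110' = 000000000010101100110 (21 bits)


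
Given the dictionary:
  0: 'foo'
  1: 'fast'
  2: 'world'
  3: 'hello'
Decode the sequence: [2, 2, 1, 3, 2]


Look up each index in the dictionary:
  2 -> 'world'
  2 -> 'world'
  1 -> 'fast'
  3 -> 'hello'
  2 -> 'world'

Decoded: "world world fast hello world"


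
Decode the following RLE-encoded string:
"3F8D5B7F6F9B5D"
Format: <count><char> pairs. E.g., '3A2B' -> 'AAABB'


Expanding each <count><char> pair:
  3F -> 'FFF'
  8D -> 'DDDDDDDD'
  5B -> 'BBBBB'
  7F -> 'FFFFFFF'
  6F -> 'FFFFFF'
  9B -> 'BBBBBBBBB'
  5D -> 'DDDDD'

Decoded = FFFDDDDDDDDBBBBBFFFFFFFFFFFFFBBBBBBBBBDDDDD


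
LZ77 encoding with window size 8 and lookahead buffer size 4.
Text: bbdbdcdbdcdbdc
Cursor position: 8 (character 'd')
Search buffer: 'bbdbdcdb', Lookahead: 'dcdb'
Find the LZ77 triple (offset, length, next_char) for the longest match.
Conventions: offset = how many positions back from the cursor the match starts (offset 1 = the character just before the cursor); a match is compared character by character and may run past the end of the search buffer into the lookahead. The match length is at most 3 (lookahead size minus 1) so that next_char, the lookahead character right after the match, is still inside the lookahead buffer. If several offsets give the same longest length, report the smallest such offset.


Try each offset into the search buffer:
  offset=1 (pos 7, char 'b'): match length 0
  offset=2 (pos 6, char 'd'): match length 1
  offset=3 (pos 5, char 'c'): match length 0
  offset=4 (pos 4, char 'd'): match length 3
  offset=5 (pos 3, char 'b'): match length 0
  offset=6 (pos 2, char 'd'): match length 1
  offset=7 (pos 1, char 'b'): match length 0
  offset=8 (pos 0, char 'b'): match length 0
Longest match has length 3 at offset 4.
next_char = character at position 8 + 3 = 11 -> 'b'

Best match: offset=4, length=3 (matching 'dcd' starting at position 4)
LZ77 triple: (4, 3, 'b')


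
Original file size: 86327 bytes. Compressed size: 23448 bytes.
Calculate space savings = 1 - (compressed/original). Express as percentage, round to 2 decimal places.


ratio = compressed/original = 23448/86327 = 0.271618
savings = 1 - ratio = 1 - 0.271618 = 0.728382
as a percentage: 0.728382 * 100 = 72.84%

Space savings = 1 - 23448/86327 = 72.84%


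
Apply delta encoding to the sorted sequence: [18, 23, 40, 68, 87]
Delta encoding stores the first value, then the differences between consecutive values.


First value: 18
Deltas:
  23 - 18 = 5
  40 - 23 = 17
  68 - 40 = 28
  87 - 68 = 19


Delta encoded: [18, 5, 17, 28, 19]


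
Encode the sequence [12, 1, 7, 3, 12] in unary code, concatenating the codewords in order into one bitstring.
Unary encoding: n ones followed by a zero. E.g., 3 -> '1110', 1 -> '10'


Encode each number as n ones followed by a terminating 0:
  12 -> 1111111111110 (13 bits)
  1 -> 10 (2 bits)
  7 -> 11111110 (8 bits)
  3 -> 1110 (4 bits)
  12 -> 1111111111110 (13 bits)
Total length = 13 + 2 + 8 + 4 + 13 = 40 bits.

Unary([12, 1, 7, 3, 12]) = 1111111111110101111111011101111111111110 (40 bits)


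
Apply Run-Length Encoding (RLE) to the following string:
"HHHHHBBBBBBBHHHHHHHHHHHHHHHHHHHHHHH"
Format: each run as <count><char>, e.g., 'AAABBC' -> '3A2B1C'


Scanning runs left to right:
  i=0: run of 'H' x 5 -> '5H'
  i=5: run of 'B' x 7 -> '7B'
  i=12: run of 'H' x 23 -> '23H'

RLE = 5H7B23H


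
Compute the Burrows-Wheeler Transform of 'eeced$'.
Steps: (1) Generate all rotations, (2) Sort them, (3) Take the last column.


Rotations (sorted):
  0: $eeced -> last char: d
  1: ced$ee -> last char: e
  2: d$eece -> last char: e
  3: eced$e -> last char: e
  4: ed$eec -> last char: c
  5: eeced$ -> last char: $


BWT = deeec$


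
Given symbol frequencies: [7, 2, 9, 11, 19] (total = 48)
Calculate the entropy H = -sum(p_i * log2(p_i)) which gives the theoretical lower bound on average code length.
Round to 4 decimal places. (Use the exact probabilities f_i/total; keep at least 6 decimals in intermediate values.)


Per-symbol terms -p_i * log2(p_i) with p_i = f_i/48:
  p = 7/48 = 0.145833: log2(p) = -2.777608, -p*log2(p) = 0.405068
  p = 2/48 = 0.041667: log2(p) = -4.584963, -p*log2(p) = 0.191040
  p = 9/48 = 0.187500: log2(p) = -2.415037, -p*log2(p) = 0.452820
  p = 11/48 = 0.229167: log2(p) = -2.125531, -p*log2(p) = 0.487101
  p = 19/48 = 0.395833: log2(p) = -1.337035, -p*log2(p) = 0.529243
H = 0.405068 + 0.191040 + 0.452820 + 0.487101 + 0.529243 = 2.065272

H = 2.0653 bits/symbol


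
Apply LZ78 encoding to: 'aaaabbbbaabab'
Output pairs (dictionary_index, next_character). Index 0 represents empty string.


LZ78 encoding steps:
Dictionary: {0: ''}
Step 1: w='' (idx 0), next='a' -> output (0, 'a'), add 'a' as idx 1
Step 2: w='a' (idx 1), next='a' -> output (1, 'a'), add 'aa' as idx 2
Step 3: w='a' (idx 1), next='b' -> output (1, 'b'), add 'ab' as idx 3
Step 4: w='' (idx 0), next='b' -> output (0, 'b'), add 'b' as idx 4
Step 5: w='b' (idx 4), next='b' -> output (4, 'b'), add 'bb' as idx 5
Step 6: w='aa' (idx 2), next='b' -> output (2, 'b'), add 'aab' as idx 6
Step 7: w='ab' (idx 3), end of input -> output (3, '')


Encoded: [(0, 'a'), (1, 'a'), (1, 'b'), (0, 'b'), (4, 'b'), (2, 'b'), (3, '')]


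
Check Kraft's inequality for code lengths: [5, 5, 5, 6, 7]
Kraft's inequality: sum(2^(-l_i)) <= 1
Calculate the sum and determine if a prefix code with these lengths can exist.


Sum = 2^(-5) + 2^(-5) + 2^(-5) + 2^(-6) + 2^(-7)
    = 0.03125 + 0.03125 + 0.03125 + 0.015625 + 0.0078125
    = 15/128 = 0.1171875
Since 0.1171875 <= 1, Kraft's inequality IS satisfied.
A prefix code with these lengths CAN exist.

Kraft sum = 0.1171875. Satisfied.


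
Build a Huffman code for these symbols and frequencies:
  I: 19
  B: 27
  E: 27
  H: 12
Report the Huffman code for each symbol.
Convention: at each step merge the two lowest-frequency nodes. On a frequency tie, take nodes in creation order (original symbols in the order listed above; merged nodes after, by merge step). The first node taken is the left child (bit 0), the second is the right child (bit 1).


Huffman tree construction:
Step 1: Merge H(12) + I(19) = 31
Step 2: Merge B(27) + E(27) = 54
Step 3: Merge (H+I)(31) + (B+E)(54) = 85
Read each symbol's code off the tree from the root (left child = 0, right child = 1).

Codes:
  I: 01 (length 2)
  B: 10 (length 2)
  E: 11 (length 2)
  H: 00 (length 2)
Average code length: 170/85 = 2.0000 bits/symbol


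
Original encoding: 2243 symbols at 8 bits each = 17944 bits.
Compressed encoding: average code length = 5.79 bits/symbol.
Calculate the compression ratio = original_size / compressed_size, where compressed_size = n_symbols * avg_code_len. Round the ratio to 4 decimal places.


original_size = n_symbols * orig_bits = 2243 * 8 = 17944 bits
compressed_size = n_symbols * avg_code_len = 2243 * 5.79 = 12986.97 bits
ratio = original_size / compressed_size = 17944 / 12986.97 = 1.3817

Compression ratio = 1.3817


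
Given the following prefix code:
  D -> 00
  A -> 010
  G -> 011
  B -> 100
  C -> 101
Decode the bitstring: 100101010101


Decoding step by step:
Bits 100 -> B
Bits 101 -> C
Bits 010 -> A
Bits 101 -> C


Decoded message: BCAC


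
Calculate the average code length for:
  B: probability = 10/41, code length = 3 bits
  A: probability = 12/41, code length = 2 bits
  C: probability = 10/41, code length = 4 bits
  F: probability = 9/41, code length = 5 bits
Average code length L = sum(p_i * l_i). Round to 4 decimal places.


Weighted contributions p_i * l_i:
  B: (10/41) * 3 = 30/41
  A: (12/41) * 2 = 24/41
  C: (10/41) * 4 = 40/41
  F: (9/41) * 5 = 45/41
Sum = (30 + 24 + 40 + 45)/41 = 139/41

L = 139/41 = 3.3902 bits/symbol


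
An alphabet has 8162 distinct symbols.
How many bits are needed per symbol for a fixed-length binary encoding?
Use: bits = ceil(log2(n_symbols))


log2(8162) = 12.9947
Bracket: 2^12 = 4096 < 8162 <= 2^13 = 8192
So ceil(log2(8162)) = 13

bits = ceil(log2(8162)) = ceil(12.9947) = 13 bits


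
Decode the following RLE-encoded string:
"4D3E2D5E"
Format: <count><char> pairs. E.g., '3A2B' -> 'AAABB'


Expanding each <count><char> pair:
  4D -> 'DDDD'
  3E -> 'EEE'
  2D -> 'DD'
  5E -> 'EEEEE'

Decoded = DDDDEEEDDEEEEE


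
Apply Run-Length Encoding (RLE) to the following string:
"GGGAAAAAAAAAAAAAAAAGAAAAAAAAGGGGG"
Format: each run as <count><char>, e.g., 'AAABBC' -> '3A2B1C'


Scanning runs left to right:
  i=0: run of 'G' x 3 -> '3G'
  i=3: run of 'A' x 16 -> '16A'
  i=19: run of 'G' x 1 -> '1G'
  i=20: run of 'A' x 8 -> '8A'
  i=28: run of 'G' x 5 -> '5G'

RLE = 3G16A1G8A5G


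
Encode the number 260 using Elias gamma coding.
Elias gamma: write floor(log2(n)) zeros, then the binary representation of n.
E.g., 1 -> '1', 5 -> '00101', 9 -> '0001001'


num_bits = floor(log2(260)) + 1 = 9
leading_zeros = num_bits - 1 = 8
binary(260) = 100000100

Elias gamma(260) = '00000000' + '100000100' = 00000000100000100 (17 bits)


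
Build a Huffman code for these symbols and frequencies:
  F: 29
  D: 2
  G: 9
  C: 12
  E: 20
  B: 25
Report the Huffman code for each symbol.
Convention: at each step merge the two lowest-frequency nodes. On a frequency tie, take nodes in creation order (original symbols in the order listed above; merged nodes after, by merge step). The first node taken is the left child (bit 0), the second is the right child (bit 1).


Huffman tree construction:
Step 1: Merge D(2) + G(9) = 11
Step 2: Merge (D+G)(11) + C(12) = 23
Step 3: Merge E(20) + ((D+G)+C)(23) = 43
Step 4: Merge B(25) + F(29) = 54
Step 5: Merge (E+((D+G)+C))(43) + (B+F)(54) = 97
Read each symbol's code off the tree from the root (left child = 0, right child = 1).

Codes:
  F: 11 (length 2)
  D: 0100 (length 4)
  G: 0101 (length 4)
  C: 011 (length 3)
  E: 00 (length 2)
  B: 10 (length 2)
Average code length: 228/97 = 2.3505 bits/symbol


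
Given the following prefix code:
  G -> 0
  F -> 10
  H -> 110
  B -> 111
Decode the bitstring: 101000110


Decoding step by step:
Bits 10 -> F
Bits 10 -> F
Bits 0 -> G
Bits 0 -> G
Bits 110 -> H


Decoded message: FFGGH


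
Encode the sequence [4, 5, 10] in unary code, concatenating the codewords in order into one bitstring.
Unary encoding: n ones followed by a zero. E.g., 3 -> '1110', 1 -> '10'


Encode each number as n ones followed by a terminating 0:
  4 -> 11110 (5 bits)
  5 -> 111110 (6 bits)
  10 -> 11111111110 (11 bits)
Total length = 5 + 6 + 11 = 22 bits.

Unary([4, 5, 10]) = 1111011111011111111110 (22 bits)


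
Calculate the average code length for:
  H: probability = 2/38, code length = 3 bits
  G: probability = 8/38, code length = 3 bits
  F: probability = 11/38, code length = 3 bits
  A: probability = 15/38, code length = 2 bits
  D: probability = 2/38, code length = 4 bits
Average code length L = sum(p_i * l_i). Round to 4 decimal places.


Weighted contributions p_i * l_i:
  H: (2/38) * 3 = 6/38
  G: (8/38) * 3 = 24/38
  F: (11/38) * 3 = 33/38
  A: (15/38) * 2 = 30/38
  D: (2/38) * 4 = 8/38
Sum = (6 + 24 + 33 + 30 + 8)/38 = 101/38

L = 101/38 = 2.6579 bits/symbol


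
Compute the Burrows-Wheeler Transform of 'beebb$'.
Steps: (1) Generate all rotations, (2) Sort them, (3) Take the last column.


Rotations (sorted):
  0: $beebb -> last char: b
  1: b$beeb -> last char: b
  2: bb$bee -> last char: e
  3: beebb$ -> last char: $
  4: ebb$be -> last char: e
  5: eebb$b -> last char: b


BWT = bbe$eb


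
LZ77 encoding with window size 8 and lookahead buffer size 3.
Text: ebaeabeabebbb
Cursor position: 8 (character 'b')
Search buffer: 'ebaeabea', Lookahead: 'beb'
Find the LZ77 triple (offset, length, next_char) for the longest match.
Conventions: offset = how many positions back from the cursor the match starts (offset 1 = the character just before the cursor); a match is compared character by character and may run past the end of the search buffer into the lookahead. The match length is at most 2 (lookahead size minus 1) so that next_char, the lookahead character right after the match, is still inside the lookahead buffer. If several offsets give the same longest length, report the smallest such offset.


Try each offset into the search buffer:
  offset=1 (pos 7, char 'a'): match length 0
  offset=2 (pos 6, char 'e'): match length 0
  offset=3 (pos 5, char 'b'): match length 2
  offset=4 (pos 4, char 'a'): match length 0
  offset=5 (pos 3, char 'e'): match length 0
  offset=6 (pos 2, char 'a'): match length 0
  offset=7 (pos 1, char 'b'): match length 1
  offset=8 (pos 0, char 'e'): match length 0
Longest match has length 2 at offset 3.
next_char = character at position 8 + 2 = 10 -> 'b'

Best match: offset=3, length=2 (matching 'be' starting at position 5)
LZ77 triple: (3, 2, 'b')


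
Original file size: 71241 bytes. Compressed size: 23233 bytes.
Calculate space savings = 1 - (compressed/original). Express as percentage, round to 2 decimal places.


ratio = compressed/original = 23233/71241 = 0.326118
savings = 1 - ratio = 1 - 0.326118 = 0.673882
as a percentage: 0.673882 * 100 = 67.39%

Space savings = 1 - 23233/71241 = 67.39%


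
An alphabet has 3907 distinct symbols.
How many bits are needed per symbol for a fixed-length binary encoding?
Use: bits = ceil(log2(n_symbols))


log2(3907) = 11.9318
Bracket: 2^11 = 2048 < 3907 <= 2^12 = 4096
So ceil(log2(3907)) = 12

bits = ceil(log2(3907)) = ceil(11.9318) = 12 bits


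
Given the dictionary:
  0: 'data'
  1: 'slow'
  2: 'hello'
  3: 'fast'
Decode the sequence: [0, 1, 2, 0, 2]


Look up each index in the dictionary:
  0 -> 'data'
  1 -> 'slow'
  2 -> 'hello'
  0 -> 'data'
  2 -> 'hello'

Decoded: "data slow hello data hello"


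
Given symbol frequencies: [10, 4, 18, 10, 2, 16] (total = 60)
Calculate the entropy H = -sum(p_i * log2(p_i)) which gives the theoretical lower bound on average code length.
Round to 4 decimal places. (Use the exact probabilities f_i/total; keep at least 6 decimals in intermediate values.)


Per-symbol terms -p_i * log2(p_i) with p_i = f_i/60:
  p = 10/60 = 0.166667: log2(p) = -2.584963, -p*log2(p) = 0.430827
  p = 4/60 = 0.066667: log2(p) = -3.906891, -p*log2(p) = 0.260459
  p = 18/60 = 0.300000: log2(p) = -1.736966, -p*log2(p) = 0.521090
  p = 10/60 = 0.166667: log2(p) = -2.584963, -p*log2(p) = 0.430827
  p = 2/60 = 0.033333: log2(p) = -4.906891, -p*log2(p) = 0.163563
  p = 16/60 = 0.266667: log2(p) = -1.906891, -p*log2(p) = 0.508504
H = 0.430827 + 0.260459 + 0.521090 + 0.430827 + 0.163563 + 0.508504 = 2.315270

H = 2.3153 bits/symbol


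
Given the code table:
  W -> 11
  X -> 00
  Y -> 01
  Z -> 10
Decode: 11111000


Decoding:
11 -> W
11 -> W
10 -> Z
00 -> X


Result: WWZX


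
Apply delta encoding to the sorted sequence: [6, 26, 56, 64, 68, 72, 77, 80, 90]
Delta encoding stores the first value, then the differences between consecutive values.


First value: 6
Deltas:
  26 - 6 = 20
  56 - 26 = 30
  64 - 56 = 8
  68 - 64 = 4
  72 - 68 = 4
  77 - 72 = 5
  80 - 77 = 3
  90 - 80 = 10


Delta encoded: [6, 20, 30, 8, 4, 4, 5, 3, 10]


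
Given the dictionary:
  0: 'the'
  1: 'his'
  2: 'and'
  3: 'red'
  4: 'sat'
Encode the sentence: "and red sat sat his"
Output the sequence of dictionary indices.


Look up each word in the dictionary:
  'and' -> 2
  'red' -> 3
  'sat' -> 4
  'sat' -> 4
  'his' -> 1

Encoded: [2, 3, 4, 4, 1]


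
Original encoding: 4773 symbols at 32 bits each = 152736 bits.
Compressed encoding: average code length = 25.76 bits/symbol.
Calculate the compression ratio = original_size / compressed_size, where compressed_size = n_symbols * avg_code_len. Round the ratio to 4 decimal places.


original_size = n_symbols * orig_bits = 4773 * 32 = 152736 bits
compressed_size = n_symbols * avg_code_len = 4773 * 25.76 = 122952.48 bits
ratio = original_size / compressed_size = 152736 / 122952.48 = 1.2422

Compression ratio = 1.2422


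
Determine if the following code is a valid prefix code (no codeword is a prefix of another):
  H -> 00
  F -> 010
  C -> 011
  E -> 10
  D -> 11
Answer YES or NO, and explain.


Checking each pair (does one codeword prefix another?):
  H='00' vs F='010': no prefix
  H='00' vs C='011': no prefix
  H='00' vs E='10': no prefix
  H='00' vs D='11': no prefix
  F='010' vs H='00': no prefix
  F='010' vs C='011': no prefix
  F='010' vs E='10': no prefix
  F='010' vs D='11': no prefix
  C='011' vs H='00': no prefix
  C='011' vs F='010': no prefix
  C='011' vs E='10': no prefix
  C='011' vs D='11': no prefix
  E='10' vs H='00': no prefix
  E='10' vs F='010': no prefix
  E='10' vs C='011': no prefix
  E='10' vs D='11': no prefix
  D='11' vs H='00': no prefix
  D='11' vs F='010': no prefix
  D='11' vs C='011': no prefix
  D='11' vs E='10': no prefix
No violation found over all pairs.

YES -- this is a valid prefix code. No codeword is a prefix of any other codeword.


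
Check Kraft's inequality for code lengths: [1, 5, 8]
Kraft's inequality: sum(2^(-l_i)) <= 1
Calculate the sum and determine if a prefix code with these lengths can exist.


Sum = 2^(-1) + 2^(-5) + 2^(-8)
    = 0.5 + 0.03125 + 0.00390625
    = 137/256 = 0.53515625
Since 0.53515625 <= 1, Kraft's inequality IS satisfied.
A prefix code with these lengths CAN exist.

Kraft sum = 0.53515625. Satisfied.


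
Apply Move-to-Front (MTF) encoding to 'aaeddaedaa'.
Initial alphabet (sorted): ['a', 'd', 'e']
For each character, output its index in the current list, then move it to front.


MTF encoding:
'a': index 0 in ['a', 'd', 'e'] -> ['a', 'd', 'e']
'a': index 0 in ['a', 'd', 'e'] -> ['a', 'd', 'e']
'e': index 2 in ['a', 'd', 'e'] -> ['e', 'a', 'd']
'd': index 2 in ['e', 'a', 'd'] -> ['d', 'e', 'a']
'd': index 0 in ['d', 'e', 'a'] -> ['d', 'e', 'a']
'a': index 2 in ['d', 'e', 'a'] -> ['a', 'd', 'e']
'e': index 2 in ['a', 'd', 'e'] -> ['e', 'a', 'd']
'd': index 2 in ['e', 'a', 'd'] -> ['d', 'e', 'a']
'a': index 2 in ['d', 'e', 'a'] -> ['a', 'd', 'e']
'a': index 0 in ['a', 'd', 'e'] -> ['a', 'd', 'e']


Output: [0, 0, 2, 2, 0, 2, 2, 2, 2, 0]


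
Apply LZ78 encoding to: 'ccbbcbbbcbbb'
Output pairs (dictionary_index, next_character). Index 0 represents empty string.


LZ78 encoding steps:
Dictionary: {0: ''}
Step 1: w='' (idx 0), next='c' -> output (0, 'c'), add 'c' as idx 1
Step 2: w='c' (idx 1), next='b' -> output (1, 'b'), add 'cb' as idx 2
Step 3: w='' (idx 0), next='b' -> output (0, 'b'), add 'b' as idx 3
Step 4: w='cb' (idx 2), next='b' -> output (2, 'b'), add 'cbb' as idx 4
Step 5: w='b' (idx 3), next='c' -> output (3, 'c'), add 'bc' as idx 5
Step 6: w='b' (idx 3), next='b' -> output (3, 'b'), add 'bb' as idx 6
Step 7: w='b' (idx 3), end of input -> output (3, '')


Encoded: [(0, 'c'), (1, 'b'), (0, 'b'), (2, 'b'), (3, 'c'), (3, 'b'), (3, '')]


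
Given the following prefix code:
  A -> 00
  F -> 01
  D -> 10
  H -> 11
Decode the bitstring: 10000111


Decoding step by step:
Bits 10 -> D
Bits 00 -> A
Bits 01 -> F
Bits 11 -> H


Decoded message: DAFH


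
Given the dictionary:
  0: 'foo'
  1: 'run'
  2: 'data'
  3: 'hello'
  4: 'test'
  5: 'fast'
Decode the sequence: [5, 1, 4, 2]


Look up each index in the dictionary:
  5 -> 'fast'
  1 -> 'run'
  4 -> 'test'
  2 -> 'data'

Decoded: "fast run test data"


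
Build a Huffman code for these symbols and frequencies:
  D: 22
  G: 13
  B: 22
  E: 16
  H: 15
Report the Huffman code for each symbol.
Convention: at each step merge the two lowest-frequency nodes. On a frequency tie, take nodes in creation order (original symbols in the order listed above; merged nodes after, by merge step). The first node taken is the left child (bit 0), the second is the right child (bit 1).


Huffman tree construction:
Step 1: Merge G(13) + H(15) = 28
Step 2: Merge E(16) + D(22) = 38
Step 3: Merge B(22) + (G+H)(28) = 50
Step 4: Merge (E+D)(38) + (B+(G+H))(50) = 88
Read each symbol's code off the tree from the root (left child = 0, right child = 1).

Codes:
  D: 01 (length 2)
  G: 110 (length 3)
  B: 10 (length 2)
  E: 00 (length 2)
  H: 111 (length 3)
Average code length: 204/88 = 2.3182 bits/symbol


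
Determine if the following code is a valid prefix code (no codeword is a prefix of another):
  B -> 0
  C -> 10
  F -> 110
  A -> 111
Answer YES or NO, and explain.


Checking each pair (does one codeword prefix another?):
  B='0' vs C='10': no prefix
  B='0' vs F='110': no prefix
  B='0' vs A='111': no prefix
  C='10' vs B='0': no prefix
  C='10' vs F='110': no prefix
  C='10' vs A='111': no prefix
  F='110' vs B='0': no prefix
  F='110' vs C='10': no prefix
  F='110' vs A='111': no prefix
  A='111' vs B='0': no prefix
  A='111' vs C='10': no prefix
  A='111' vs F='110': no prefix
No violation found over all pairs.

YES -- this is a valid prefix code. No codeword is a prefix of any other codeword.


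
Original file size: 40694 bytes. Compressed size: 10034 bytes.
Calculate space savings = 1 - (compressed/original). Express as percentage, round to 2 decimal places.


ratio = compressed/original = 10034/40694 = 0.246572
savings = 1 - ratio = 1 - 0.246572 = 0.753428
as a percentage: 0.753428 * 100 = 75.34%

Space savings = 1 - 10034/40694 = 75.34%


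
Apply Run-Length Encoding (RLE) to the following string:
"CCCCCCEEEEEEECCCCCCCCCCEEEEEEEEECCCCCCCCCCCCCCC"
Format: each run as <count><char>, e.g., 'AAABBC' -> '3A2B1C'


Scanning runs left to right:
  i=0: run of 'C' x 6 -> '6C'
  i=6: run of 'E' x 7 -> '7E'
  i=13: run of 'C' x 10 -> '10C'
  i=23: run of 'E' x 9 -> '9E'
  i=32: run of 'C' x 15 -> '15C'

RLE = 6C7E10C9E15C


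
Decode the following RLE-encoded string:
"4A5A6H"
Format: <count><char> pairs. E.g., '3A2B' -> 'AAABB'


Expanding each <count><char> pair:
  4A -> 'AAAA'
  5A -> 'AAAAA'
  6H -> 'HHHHHH'

Decoded = AAAAAAAAAHHHHHH


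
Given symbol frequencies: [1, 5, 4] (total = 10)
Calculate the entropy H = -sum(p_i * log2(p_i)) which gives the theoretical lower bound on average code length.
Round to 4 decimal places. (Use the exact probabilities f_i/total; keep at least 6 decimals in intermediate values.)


Per-symbol terms -p_i * log2(p_i) with p_i = f_i/10:
  p = 1/10 = 0.100000: log2(p) = -3.321928, -p*log2(p) = 0.332193
  p = 5/10 = 0.500000: log2(p) = -1.000000, -p*log2(p) = 0.500000
  p = 4/10 = 0.400000: log2(p) = -1.321928, -p*log2(p) = 0.528771
H = 0.332193 + 0.500000 + 0.528771 = 1.360964

H = 1.361 bits/symbol


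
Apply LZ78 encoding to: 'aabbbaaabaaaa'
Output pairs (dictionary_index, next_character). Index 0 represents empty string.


LZ78 encoding steps:
Dictionary: {0: ''}
Step 1: w='' (idx 0), next='a' -> output (0, 'a'), add 'a' as idx 1
Step 2: w='a' (idx 1), next='b' -> output (1, 'b'), add 'ab' as idx 2
Step 3: w='' (idx 0), next='b' -> output (0, 'b'), add 'b' as idx 3
Step 4: w='b' (idx 3), next='a' -> output (3, 'a'), add 'ba' as idx 4
Step 5: w='a' (idx 1), next='a' -> output (1, 'a'), add 'aa' as idx 5
Step 6: w='ba' (idx 4), next='a' -> output (4, 'a'), add 'baa' as idx 6
Step 7: w='aa' (idx 5), end of input -> output (5, '')


Encoded: [(0, 'a'), (1, 'b'), (0, 'b'), (3, 'a'), (1, 'a'), (4, 'a'), (5, '')]


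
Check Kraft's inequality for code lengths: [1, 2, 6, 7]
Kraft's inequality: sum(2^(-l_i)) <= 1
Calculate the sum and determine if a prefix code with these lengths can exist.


Sum = 2^(-1) + 2^(-2) + 2^(-6) + 2^(-7)
    = 0.5 + 0.25 + 0.015625 + 0.0078125
    = 99/128 = 0.7734375
Since 0.7734375 <= 1, Kraft's inequality IS satisfied.
A prefix code with these lengths CAN exist.

Kraft sum = 0.7734375. Satisfied.


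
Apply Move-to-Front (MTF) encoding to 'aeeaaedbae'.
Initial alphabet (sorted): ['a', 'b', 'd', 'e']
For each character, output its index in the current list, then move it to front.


MTF encoding:
'a': index 0 in ['a', 'b', 'd', 'e'] -> ['a', 'b', 'd', 'e']
'e': index 3 in ['a', 'b', 'd', 'e'] -> ['e', 'a', 'b', 'd']
'e': index 0 in ['e', 'a', 'b', 'd'] -> ['e', 'a', 'b', 'd']
'a': index 1 in ['e', 'a', 'b', 'd'] -> ['a', 'e', 'b', 'd']
'a': index 0 in ['a', 'e', 'b', 'd'] -> ['a', 'e', 'b', 'd']
'e': index 1 in ['a', 'e', 'b', 'd'] -> ['e', 'a', 'b', 'd']
'd': index 3 in ['e', 'a', 'b', 'd'] -> ['d', 'e', 'a', 'b']
'b': index 3 in ['d', 'e', 'a', 'b'] -> ['b', 'd', 'e', 'a']
'a': index 3 in ['b', 'd', 'e', 'a'] -> ['a', 'b', 'd', 'e']
'e': index 3 in ['a', 'b', 'd', 'e'] -> ['e', 'a', 'b', 'd']


Output: [0, 3, 0, 1, 0, 1, 3, 3, 3, 3]


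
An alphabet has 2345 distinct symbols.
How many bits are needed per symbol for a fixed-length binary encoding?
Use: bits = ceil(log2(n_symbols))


log2(2345) = 11.1954
Bracket: 2^11 = 2048 < 2345 <= 2^12 = 4096
So ceil(log2(2345)) = 12

bits = ceil(log2(2345)) = ceil(11.1954) = 12 bits


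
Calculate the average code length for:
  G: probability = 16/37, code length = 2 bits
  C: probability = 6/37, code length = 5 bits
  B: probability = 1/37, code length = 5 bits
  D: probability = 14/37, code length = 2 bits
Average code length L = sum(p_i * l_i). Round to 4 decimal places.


Weighted contributions p_i * l_i:
  G: (16/37) * 2 = 32/37
  C: (6/37) * 5 = 30/37
  B: (1/37) * 5 = 5/37
  D: (14/37) * 2 = 28/37
Sum = (32 + 30 + 5 + 28)/37 = 95/37

L = 95/37 = 2.5676 bits/symbol


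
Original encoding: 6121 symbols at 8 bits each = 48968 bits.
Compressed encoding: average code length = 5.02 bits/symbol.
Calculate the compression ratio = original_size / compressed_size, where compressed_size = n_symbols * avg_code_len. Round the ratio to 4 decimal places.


original_size = n_symbols * orig_bits = 6121 * 8 = 48968 bits
compressed_size = n_symbols * avg_code_len = 6121 * 5.02 = 30727.42 bits
ratio = original_size / compressed_size = 48968 / 30727.42 = 1.5936

Compression ratio = 1.5936


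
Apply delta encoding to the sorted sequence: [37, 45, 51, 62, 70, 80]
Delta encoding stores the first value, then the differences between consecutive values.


First value: 37
Deltas:
  45 - 37 = 8
  51 - 45 = 6
  62 - 51 = 11
  70 - 62 = 8
  80 - 70 = 10


Delta encoded: [37, 8, 6, 11, 8, 10]


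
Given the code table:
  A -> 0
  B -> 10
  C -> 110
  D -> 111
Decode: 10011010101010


Decoding:
10 -> B
0 -> A
110 -> C
10 -> B
10 -> B
10 -> B
10 -> B


Result: BACBBBB


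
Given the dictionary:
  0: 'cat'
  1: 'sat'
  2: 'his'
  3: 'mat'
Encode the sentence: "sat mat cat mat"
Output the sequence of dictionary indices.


Look up each word in the dictionary:
  'sat' -> 1
  'mat' -> 3
  'cat' -> 0
  'mat' -> 3

Encoded: [1, 3, 0, 3]


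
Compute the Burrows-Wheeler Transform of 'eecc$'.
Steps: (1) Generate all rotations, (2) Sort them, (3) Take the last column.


Rotations (sorted):
  0: $eecc -> last char: c
  1: c$eec -> last char: c
  2: cc$ee -> last char: e
  3: ecc$e -> last char: e
  4: eecc$ -> last char: $


BWT = ccee$


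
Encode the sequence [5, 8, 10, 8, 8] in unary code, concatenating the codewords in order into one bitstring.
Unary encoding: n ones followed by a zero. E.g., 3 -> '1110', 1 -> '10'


Encode each number as n ones followed by a terminating 0:
  5 -> 111110 (6 bits)
  8 -> 111111110 (9 bits)
  10 -> 11111111110 (11 bits)
  8 -> 111111110 (9 bits)
  8 -> 111111110 (9 bits)
Total length = 6 + 9 + 11 + 9 + 9 = 44 bits.

Unary([5, 8, 10, 8, 8]) = 11111011111111011111111110111111110111111110 (44 bits)


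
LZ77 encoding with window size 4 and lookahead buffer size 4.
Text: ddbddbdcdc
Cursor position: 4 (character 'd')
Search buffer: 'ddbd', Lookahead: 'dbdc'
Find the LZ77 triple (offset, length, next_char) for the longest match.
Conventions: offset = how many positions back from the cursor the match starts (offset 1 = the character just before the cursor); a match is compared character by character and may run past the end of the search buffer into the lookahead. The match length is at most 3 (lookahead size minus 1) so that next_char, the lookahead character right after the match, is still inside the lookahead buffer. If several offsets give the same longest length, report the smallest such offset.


Try each offset into the search buffer:
  offset=1 (pos 3, char 'd'): match length 1
  offset=2 (pos 2, char 'b'): match length 0
  offset=3 (pos 1, char 'd'): match length 3
  offset=4 (pos 0, char 'd'): match length 1
Longest match has length 3 at offset 3.
next_char = character at position 4 + 3 = 7 -> 'c'

Best match: offset=3, length=3 (matching 'dbd' starting at position 1)
LZ77 triple: (3, 3, 'c')


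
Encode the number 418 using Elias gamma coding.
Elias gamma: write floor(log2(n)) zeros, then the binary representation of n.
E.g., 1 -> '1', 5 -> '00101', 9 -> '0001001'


num_bits = floor(log2(418)) + 1 = 9
leading_zeros = num_bits - 1 = 8
binary(418) = 110100010

Elias gamma(418) = '00000000' + '110100010' = 00000000110100010 (17 bits)


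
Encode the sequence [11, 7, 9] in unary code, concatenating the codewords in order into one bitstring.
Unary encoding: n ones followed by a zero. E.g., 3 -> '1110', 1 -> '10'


Encode each number as n ones followed by a terminating 0:
  11 -> 111111111110 (12 bits)
  7 -> 11111110 (8 bits)
  9 -> 1111111110 (10 bits)
Total length = 12 + 8 + 10 = 30 bits.

Unary([11, 7, 9]) = 111111111110111111101111111110 (30 bits)


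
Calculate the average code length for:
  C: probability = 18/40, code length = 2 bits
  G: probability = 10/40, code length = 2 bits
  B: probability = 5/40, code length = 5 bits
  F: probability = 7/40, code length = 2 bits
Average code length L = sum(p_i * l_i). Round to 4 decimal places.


Weighted contributions p_i * l_i:
  C: (18/40) * 2 = 36/40
  G: (10/40) * 2 = 20/40
  B: (5/40) * 5 = 25/40
  F: (7/40) * 2 = 14/40
Sum = (36 + 20 + 25 + 14)/40 = 95/40

L = 95/40 = 2.3750 bits/symbol


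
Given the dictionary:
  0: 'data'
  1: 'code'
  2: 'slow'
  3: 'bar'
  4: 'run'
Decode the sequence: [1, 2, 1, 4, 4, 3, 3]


Look up each index in the dictionary:
  1 -> 'code'
  2 -> 'slow'
  1 -> 'code'
  4 -> 'run'
  4 -> 'run'
  3 -> 'bar'
  3 -> 'bar'

Decoded: "code slow code run run bar bar"


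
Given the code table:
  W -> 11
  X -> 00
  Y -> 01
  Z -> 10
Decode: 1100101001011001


Decoding:
11 -> W
00 -> X
10 -> Z
10 -> Z
01 -> Y
01 -> Y
10 -> Z
01 -> Y


Result: WXZZYYZY


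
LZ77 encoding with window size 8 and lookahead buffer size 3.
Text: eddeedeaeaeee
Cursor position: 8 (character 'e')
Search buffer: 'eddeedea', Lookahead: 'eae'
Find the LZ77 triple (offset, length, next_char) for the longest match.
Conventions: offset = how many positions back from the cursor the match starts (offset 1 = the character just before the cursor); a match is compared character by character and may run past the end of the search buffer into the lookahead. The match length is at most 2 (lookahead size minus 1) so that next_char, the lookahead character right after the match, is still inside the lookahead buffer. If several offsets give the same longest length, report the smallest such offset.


Try each offset into the search buffer:
  offset=1 (pos 7, char 'a'): match length 0
  offset=2 (pos 6, char 'e'): match length 2
  offset=3 (pos 5, char 'd'): match length 0
  offset=4 (pos 4, char 'e'): match length 1
  offset=5 (pos 3, char 'e'): match length 1
  offset=6 (pos 2, char 'd'): match length 0
  offset=7 (pos 1, char 'd'): match length 0
  offset=8 (pos 0, char 'e'): match length 1
Longest match has length 2 at offset 2.
next_char = character at position 8 + 2 = 10 -> 'e'

Best match: offset=2, length=2 (matching 'ea' starting at position 6)
LZ77 triple: (2, 2, 'e')


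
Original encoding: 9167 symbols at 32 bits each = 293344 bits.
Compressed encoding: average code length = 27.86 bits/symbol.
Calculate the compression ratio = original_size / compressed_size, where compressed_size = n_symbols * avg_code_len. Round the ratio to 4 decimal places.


original_size = n_symbols * orig_bits = 9167 * 32 = 293344 bits
compressed_size = n_symbols * avg_code_len = 9167 * 27.86 = 255392.62 bits
ratio = original_size / compressed_size = 293344 / 255392.62 = 1.1486

Compression ratio = 1.1486


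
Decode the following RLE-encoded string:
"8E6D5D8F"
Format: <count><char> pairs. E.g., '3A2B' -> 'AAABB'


Expanding each <count><char> pair:
  8E -> 'EEEEEEEE'
  6D -> 'DDDDDD'
  5D -> 'DDDDD'
  8F -> 'FFFFFFFF'

Decoded = EEEEEEEEDDDDDDDDDDDFFFFFFFF


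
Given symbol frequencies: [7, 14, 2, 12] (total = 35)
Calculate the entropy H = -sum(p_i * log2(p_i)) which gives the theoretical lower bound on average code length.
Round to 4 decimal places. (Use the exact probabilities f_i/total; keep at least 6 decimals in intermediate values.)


Per-symbol terms -p_i * log2(p_i) with p_i = f_i/35:
  p = 7/35 = 0.200000: log2(p) = -2.321928, -p*log2(p) = 0.464386
  p = 14/35 = 0.400000: log2(p) = -1.321928, -p*log2(p) = 0.528771
  p = 2/35 = 0.057143: log2(p) = -4.129283, -p*log2(p) = 0.235959
  p = 12/35 = 0.342857: log2(p) = -1.544321, -p*log2(p) = 0.529481
H = 0.464386 + 0.528771 + 0.235959 + 0.529481 = 1.758597

H = 1.7586 bits/symbol


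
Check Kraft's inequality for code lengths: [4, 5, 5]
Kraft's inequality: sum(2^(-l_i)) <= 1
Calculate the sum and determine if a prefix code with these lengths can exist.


Sum = 2^(-4) + 2^(-5) + 2^(-5)
    = 0.0625 + 0.03125 + 0.03125
    = 4/32 = 0.125
Since 0.125 <= 1, Kraft's inequality IS satisfied.
A prefix code with these lengths CAN exist.

Kraft sum = 0.125. Satisfied.


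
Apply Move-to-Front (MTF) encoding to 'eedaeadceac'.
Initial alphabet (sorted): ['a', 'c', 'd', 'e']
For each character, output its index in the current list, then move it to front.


MTF encoding:
'e': index 3 in ['a', 'c', 'd', 'e'] -> ['e', 'a', 'c', 'd']
'e': index 0 in ['e', 'a', 'c', 'd'] -> ['e', 'a', 'c', 'd']
'd': index 3 in ['e', 'a', 'c', 'd'] -> ['d', 'e', 'a', 'c']
'a': index 2 in ['d', 'e', 'a', 'c'] -> ['a', 'd', 'e', 'c']
'e': index 2 in ['a', 'd', 'e', 'c'] -> ['e', 'a', 'd', 'c']
'a': index 1 in ['e', 'a', 'd', 'c'] -> ['a', 'e', 'd', 'c']
'd': index 2 in ['a', 'e', 'd', 'c'] -> ['d', 'a', 'e', 'c']
'c': index 3 in ['d', 'a', 'e', 'c'] -> ['c', 'd', 'a', 'e']
'e': index 3 in ['c', 'd', 'a', 'e'] -> ['e', 'c', 'd', 'a']
'a': index 3 in ['e', 'c', 'd', 'a'] -> ['a', 'e', 'c', 'd']
'c': index 2 in ['a', 'e', 'c', 'd'] -> ['c', 'a', 'e', 'd']


Output: [3, 0, 3, 2, 2, 1, 2, 3, 3, 3, 2]


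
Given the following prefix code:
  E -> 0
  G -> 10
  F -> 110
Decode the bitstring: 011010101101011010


Decoding step by step:
Bits 0 -> E
Bits 110 -> F
Bits 10 -> G
Bits 10 -> G
Bits 110 -> F
Bits 10 -> G
Bits 110 -> F
Bits 10 -> G


Decoded message: EFGGFGFG


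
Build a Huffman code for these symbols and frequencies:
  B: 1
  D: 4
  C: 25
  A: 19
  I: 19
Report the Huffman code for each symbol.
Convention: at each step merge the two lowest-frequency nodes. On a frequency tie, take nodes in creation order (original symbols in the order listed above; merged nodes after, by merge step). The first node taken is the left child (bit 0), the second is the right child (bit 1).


Huffman tree construction:
Step 1: Merge B(1) + D(4) = 5
Step 2: Merge (B+D)(5) + A(19) = 24
Step 3: Merge I(19) + ((B+D)+A)(24) = 43
Step 4: Merge C(25) + (I+((B+D)+A))(43) = 68
Read each symbol's code off the tree from the root (left child = 0, right child = 1).

Codes:
  B: 1100 (length 4)
  D: 1101 (length 4)
  C: 0 (length 1)
  A: 111 (length 3)
  I: 10 (length 2)
Average code length: 140/68 = 2.0588 bits/symbol


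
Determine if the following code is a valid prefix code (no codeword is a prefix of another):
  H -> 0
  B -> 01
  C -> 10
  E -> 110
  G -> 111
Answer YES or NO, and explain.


Checking each pair (does one codeword prefix another?):
  H='0' vs B='01': prefix -- VIOLATION

NO -- this is NOT a valid prefix code. H (0) is a prefix of B (01).


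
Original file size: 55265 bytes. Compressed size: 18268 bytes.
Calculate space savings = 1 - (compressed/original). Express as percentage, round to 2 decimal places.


ratio = compressed/original = 18268/55265 = 0.330553
savings = 1 - ratio = 1 - 0.330553 = 0.669447
as a percentage: 0.669447 * 100 = 66.94%

Space savings = 1 - 18268/55265 = 66.94%


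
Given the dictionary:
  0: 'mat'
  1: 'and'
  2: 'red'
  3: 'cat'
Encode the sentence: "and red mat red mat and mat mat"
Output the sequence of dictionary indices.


Look up each word in the dictionary:
  'and' -> 1
  'red' -> 2
  'mat' -> 0
  'red' -> 2
  'mat' -> 0
  'and' -> 1
  'mat' -> 0
  'mat' -> 0

Encoded: [1, 2, 0, 2, 0, 1, 0, 0]


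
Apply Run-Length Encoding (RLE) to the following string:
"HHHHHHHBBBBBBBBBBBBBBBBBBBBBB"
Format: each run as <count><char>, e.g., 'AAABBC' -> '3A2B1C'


Scanning runs left to right:
  i=0: run of 'H' x 7 -> '7H'
  i=7: run of 'B' x 22 -> '22B'

RLE = 7H22B


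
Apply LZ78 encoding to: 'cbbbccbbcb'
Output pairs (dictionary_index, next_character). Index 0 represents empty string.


LZ78 encoding steps:
Dictionary: {0: ''}
Step 1: w='' (idx 0), next='c' -> output (0, 'c'), add 'c' as idx 1
Step 2: w='' (idx 0), next='b' -> output (0, 'b'), add 'b' as idx 2
Step 3: w='b' (idx 2), next='b' -> output (2, 'b'), add 'bb' as idx 3
Step 4: w='c' (idx 1), next='c' -> output (1, 'c'), add 'cc' as idx 4
Step 5: w='bb' (idx 3), next='c' -> output (3, 'c'), add 'bbc' as idx 5
Step 6: w='b' (idx 2), end of input -> output (2, '')


Encoded: [(0, 'c'), (0, 'b'), (2, 'b'), (1, 'c'), (3, 'c'), (2, '')]


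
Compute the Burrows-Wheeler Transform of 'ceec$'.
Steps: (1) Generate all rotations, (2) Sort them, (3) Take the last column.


Rotations (sorted):
  0: $ceec -> last char: c
  1: c$cee -> last char: e
  2: ceec$ -> last char: $
  3: ec$ce -> last char: e
  4: eec$c -> last char: c


BWT = ce$ec


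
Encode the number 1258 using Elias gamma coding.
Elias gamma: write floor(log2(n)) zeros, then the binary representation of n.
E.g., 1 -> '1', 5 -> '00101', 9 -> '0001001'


num_bits = floor(log2(1258)) + 1 = 11
leading_zeros = num_bits - 1 = 10
binary(1258) = 10011101010

Elias gamma(1258) = '0000000000' + '10011101010' = 000000000010011101010 (21 bits)
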